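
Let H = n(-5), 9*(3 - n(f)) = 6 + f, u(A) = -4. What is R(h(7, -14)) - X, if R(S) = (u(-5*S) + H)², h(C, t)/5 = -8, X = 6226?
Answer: -504206/81 ≈ -6224.8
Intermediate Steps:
n(f) = 7/3 - f/9 (n(f) = 3 - (6 + f)/9 = 3 + (-⅔ - f/9) = 7/3 - f/9)
h(C, t) = -40 (h(C, t) = 5*(-8) = -40)
H = 26/9 (H = 7/3 - ⅑*(-5) = 7/3 + 5/9 = 26/9 ≈ 2.8889)
R(S) = 100/81 (R(S) = (-4 + 26/9)² = (-10/9)² = 100/81)
R(h(7, -14)) - X = 100/81 - 1*6226 = 100/81 - 6226 = -504206/81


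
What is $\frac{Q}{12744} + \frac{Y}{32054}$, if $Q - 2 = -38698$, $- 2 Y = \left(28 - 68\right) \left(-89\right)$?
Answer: $- \frac{78940369}{25531011} \approx -3.0919$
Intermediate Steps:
$Y = -1780$ ($Y = - \frac{\left(28 - 68\right) \left(-89\right)}{2} = - \frac{\left(-40\right) \left(-89\right)}{2} = \left(- \frac{1}{2}\right) 3560 = -1780$)
$Q = -38696$ ($Q = 2 - 38698 = -38696$)
$\frac{Q}{12744} + \frac{Y}{32054} = - \frac{38696}{12744} - \frac{1780}{32054} = \left(-38696\right) \frac{1}{12744} - \frac{890}{16027} = - \frac{4837}{1593} - \frac{890}{16027} = - \frac{78940369}{25531011}$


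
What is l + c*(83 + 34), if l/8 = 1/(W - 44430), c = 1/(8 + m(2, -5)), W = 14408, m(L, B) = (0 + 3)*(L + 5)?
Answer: 1756171/435319 ≈ 4.0342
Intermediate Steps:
m(L, B) = 15 + 3*L (m(L, B) = 3*(5 + L) = 15 + 3*L)
c = 1/29 (c = 1/(8 + (15 + 3*2)) = 1/(8 + (15 + 6)) = 1/(8 + 21) = 1/29 ≈ 0.034483)
l = -4/15011 (l = 8/(14408 - 44430) = 8/(-30022) = 8*(-1/30022) = -4/15011 ≈ -0.00026647)
l + c*(83 + 34) = -4/15011 + (83 + 34)/29 = -4/15011 + (1/29)*117 = -4/15011 + 117/29 = 1756171/435319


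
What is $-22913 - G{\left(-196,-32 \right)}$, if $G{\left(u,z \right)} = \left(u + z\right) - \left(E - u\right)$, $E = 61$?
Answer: $-22428$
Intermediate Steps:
$G{\left(u,z \right)} = -61 + z + 2 u$ ($G{\left(u,z \right)} = \left(u + z\right) + \left(u - 61\right) = \left(u + z\right) + \left(-61 + u\right) = -61 + z + 2 u$)
$-22913 - G{\left(-196,-32 \right)} = -22913 - \left(-61 - 32 + 2 \left(-196\right)\right) = -22913 - \left(-61 - 32 - 392\right) = -22913 - -485 = -22913 + 485 = -22428$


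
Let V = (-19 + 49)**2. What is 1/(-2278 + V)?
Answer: -1/1378 ≈ -0.00072569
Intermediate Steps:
V = 900 (V = 30**2 = 900)
1/(-2278 + V) = 1/(-2278 + 900) = 1/(-1378) = -1/1378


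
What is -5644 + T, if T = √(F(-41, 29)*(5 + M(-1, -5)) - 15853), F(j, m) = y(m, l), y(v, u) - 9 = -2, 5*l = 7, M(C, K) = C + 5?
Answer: -5644 + I*√15790 ≈ -5644.0 + 125.66*I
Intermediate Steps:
M(C, K) = 5 + C
l = 7/5 (l = (⅕)*7 = 7/5 ≈ 1.4000)
y(v, u) = 7 (y(v, u) = 9 - 2 = 7)
F(j, m) = 7
T = I*√15790 (T = √(7*(5 + (5 - 1)) - 15853) = √(7*(5 + 4) - 15853) = √(7*9 - 15853) = √(63 - 15853) = √(-15790) = I*√15790 ≈ 125.66*I)
-5644 + T = -5644 + I*√15790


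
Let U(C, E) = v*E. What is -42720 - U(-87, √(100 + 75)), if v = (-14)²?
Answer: -42720 - 980*√7 ≈ -45313.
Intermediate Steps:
v = 196
U(C, E) = 196*E
-42720 - U(-87, √(100 + 75)) = -42720 - 196*√(100 + 75) = -42720 - 196*√175 = -42720 - 196*5*√7 = -42720 - 980*√7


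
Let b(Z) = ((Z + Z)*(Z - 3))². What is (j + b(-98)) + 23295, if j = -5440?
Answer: 391899471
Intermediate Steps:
b(Z) = 4*Z²*(-3 + Z)² (b(Z) = ((2*Z)*(-3 + Z))² = (2*Z*(-3 + Z))² = 4*Z²*(-3 + Z)²)
(j + b(-98)) + 23295 = (-5440 + 4*(-98)²*(-3 - 98)²) + 23295 = (-5440 + 4*9604*(-101)²) + 23295 = (-5440 + 4*9604*10201) + 23295 = (-5440 + 391881616) + 23295 = 391876176 + 23295 = 391899471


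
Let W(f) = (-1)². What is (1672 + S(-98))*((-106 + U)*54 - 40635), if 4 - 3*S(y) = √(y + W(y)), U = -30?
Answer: -80284860 + 15993*I*√97 ≈ -8.0285e+7 + 1.5751e+5*I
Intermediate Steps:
W(f) = 1
S(y) = 4/3 - √(1 + y)/3 (S(y) = 4/3 - √(y + 1)/3 = 4/3 - √(1 + y)/3)
(1672 + S(-98))*((-106 + U)*54 - 40635) = (1672 + (4/3 - √(1 - 98)/3))*((-106 - 30)*54 - 40635) = (1672 + (4/3 - I*√97/3))*(-136*54 - 40635) = (1672 + (4/3 - I*√97/3))*(-7344 - 40635) = (1672 + (4/3 - I*√97/3))*(-47979) = (5020/3 - I*√97/3)*(-47979) = -80284860 + 15993*I*√97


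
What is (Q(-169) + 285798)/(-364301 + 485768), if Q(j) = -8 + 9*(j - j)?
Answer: 285790/121467 ≈ 2.3528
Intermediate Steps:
Q(j) = -8 (Q(j) = -8 + 9*0 = -8 + 0 = -8)
(Q(-169) + 285798)/(-364301 + 485768) = (-8 + 285798)/(-364301 + 485768) = 285790/121467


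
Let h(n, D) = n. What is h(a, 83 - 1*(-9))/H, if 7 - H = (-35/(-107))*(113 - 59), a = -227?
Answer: 24289/1141 ≈ 21.287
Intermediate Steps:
H = -1141/107 (H = 7 - (-35/(-107))*(113 - 59) = 7 - (-35*(-1/107))*54 = 7 - 35*54/107 = 7 - 1*1890/107 = 7 - 1890/107 = -1141/107 ≈ -10.664)
h(a, 83 - 1*(-9))/H = -227/(-1141/107) = -227*(-107/1141) = 24289/1141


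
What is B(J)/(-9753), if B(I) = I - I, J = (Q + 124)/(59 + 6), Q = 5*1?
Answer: 0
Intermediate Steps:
Q = 5
J = 129/65 (J = (5 + 124)/(59 + 6) = 129/65 ≈ 1.9846)
B(I) = 0
B(J)/(-9753) = 0/(-9753) = 0*(-1/9753) = 0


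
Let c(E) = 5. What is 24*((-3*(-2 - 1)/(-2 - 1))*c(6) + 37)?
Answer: 528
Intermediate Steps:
24*((-3*(-2 - 1)/(-2 - 1))*c(6) + 37) = 24*(-3*(-2 - 1)/(-2 - 1)*5 + 37) = 24*(-(-9)/(-3)*5 + 37) = 24*(-(-9)*(-1)/3*5 + 37) = 24*(-3*1*5 + 37) = 24*(-3*5 + 37) = 24*(-15 + 37) = 24*22 = 528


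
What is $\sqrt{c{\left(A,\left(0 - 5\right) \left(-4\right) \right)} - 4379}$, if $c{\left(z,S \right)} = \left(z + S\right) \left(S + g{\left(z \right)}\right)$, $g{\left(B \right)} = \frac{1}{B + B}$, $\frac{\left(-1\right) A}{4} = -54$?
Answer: $\frac{\sqrt{110661}}{18} \approx 18.481$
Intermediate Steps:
$A = 216$ ($A = \left(-4\right) \left(-54\right) = 216$)
$g{\left(B \right)} = \frac{1}{2 B}$
$c{\left(z,S \right)} = \left(S + z\right) \left(S + \frac{1}{2 z}\right)$ ($c{\left(z,S \right)} = \left(z + S\right) \left(S + \frac{1}{2 z}\right) = \left(S + z\right) \left(S + \frac{1}{2 z}\right)$)
$\sqrt{c{\left(A,\left(0 - 5\right) \left(-4\right) \right)} - 4379} = \sqrt{\left(\frac{1}{2} + \left(\left(0 - 5\right) \left(-4\right)\right)^{2} + \left(0 - 5\right) \left(-4\right) 216 + \frac{\left(0 - 5\right) \left(-4\right)}{2 \cdot 216}\right) - 4379} = \sqrt{\left(\frac{1}{2} + \left(\left(-5\right) \left(-4\right)\right)^{2} + \left(-5\right) \left(-4\right) 216 + \frac{1}{2} \left(\left(-5\right) \left(-4\right)\right) \frac{1}{216}\right) - 4379} = \sqrt{\left(\frac{1}{2} + 20^{2} + 20 \cdot 216 + \frac{1}{2} \cdot 20 \cdot \frac{1}{216}\right) - 4379} = \sqrt{\left(\frac{1}{2} + 400 + 4320 + \frac{5}{108}\right) - 4379} = \sqrt{\frac{509819}{108} - 4379} = \sqrt{\frac{36887}{108}} = \frac{\sqrt{110661}}{18}$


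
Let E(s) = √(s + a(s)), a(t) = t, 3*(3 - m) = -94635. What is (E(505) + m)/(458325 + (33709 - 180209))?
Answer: 31548/311825 + √1010/311825 ≈ 0.10127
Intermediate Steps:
m = 31548 (m = 3 - ⅓*(-94635) = 3 + 31545 = 31548)
E(s) = √2*√s (E(s) = √(s + s) = √(2*s) = √2*√s)
(E(505) + m)/(458325 + (33709 - 180209)) = (√2*√505 + 31548)/(458325 + (33709 - 180209)) = (√1010 + 31548)/(458325 - 146500) = (31548 + √1010)/311825 = (31548 + √1010)*(1/311825) = 31548/311825 + √1010/311825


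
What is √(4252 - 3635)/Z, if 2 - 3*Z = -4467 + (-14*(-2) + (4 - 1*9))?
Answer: √617/1482 ≈ 0.016761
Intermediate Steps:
Z = 1482 (Z = ⅔ - (-4467 + (-14*(-2) + (4 - 1*9)))/3 = ⅔ - (-4467 + (28 + (4 - 9)))/3 = ⅔ - (-4467 + (28 - 5))/3 = ⅔ - (-4467 + 23)/3 = ⅔ - ⅓*(-4444) = ⅔ + 4444/3 = 1482)
√(4252 - 3635)/Z = √(4252 - 3635)/1482 = √617*(1/1482) = √617/1482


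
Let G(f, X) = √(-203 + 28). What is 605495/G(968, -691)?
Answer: -121099*I*√7/7 ≈ -45771.0*I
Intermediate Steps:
G(f, X) = 5*I*√7 (G(f, X) = √(-175) = 5*I*√7)
605495/G(968, -691) = 605495/((5*I*√7)) = 605495*(-I*√7/35) = -121099*I*√7/7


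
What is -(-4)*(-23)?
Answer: -92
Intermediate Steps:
-(-4)*(-23) = -1*92 = -92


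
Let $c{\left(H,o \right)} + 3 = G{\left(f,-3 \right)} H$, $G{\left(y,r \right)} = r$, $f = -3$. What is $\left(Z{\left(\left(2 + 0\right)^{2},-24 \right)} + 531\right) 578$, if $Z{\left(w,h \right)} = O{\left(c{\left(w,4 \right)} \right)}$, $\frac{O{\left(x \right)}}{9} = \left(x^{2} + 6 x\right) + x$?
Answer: $931158$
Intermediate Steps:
$c{\left(H,o \right)} = -3 - 3 H$
$O{\left(x \right)} = 9 x^{2} + 63 x$ ($O{\left(x \right)} = 9 \left(\left(x^{2} + 6 x\right) + x\right) = 9 \left(x^{2} + 7 x\right) = 9 x^{2} + 63 x$)
$Z{\left(w,h \right)} = 9 \left(-3 - 3 w\right) \left(4 - 3 w\right)$ ($Z{\left(w,h \right)} = 9 \left(-3 - 3 w\right) \left(7 - \left(3 + 3 w\right)\right) = 9 \left(-3 - 3 w\right) \left(4 - 3 w\right)$)
$\left(Z{\left(\left(2 + 0\right)^{2},-24 \right)} + 531\right) 578 = \left(\left(-108 - 27 \left(2 + 0\right)^{2} + 81 \left(\left(2 + 0\right)^{2}\right)^{2}\right) + 531\right) 578 = \left(\left(-108 - 27 \cdot 2^{2} + 81 \left(2^{2}\right)^{2}\right) + 531\right) 578 = \left(\left(-108 - 108 + 81 \cdot 4^{2}\right) + 531\right) 578 = \left(\left(-108 - 108 + 81 \cdot 16\right) + 531\right) 578 = \left(\left(-108 - 108 + 1296\right) + 531\right) 578 = \left(1080 + 531\right) 578 = 1611 \cdot 578 = 931158$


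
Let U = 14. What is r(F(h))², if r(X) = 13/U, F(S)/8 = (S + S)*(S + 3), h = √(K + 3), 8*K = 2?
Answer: 169/196 ≈ 0.86224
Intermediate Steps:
K = ¼ (K = (⅛)*2 = ¼ ≈ 0.25000)
h = √13/2 (h = √(¼ + 3) = √(13/4) = √13/2 ≈ 1.8028)
F(S) = 16*S*(3 + S) (F(S) = 8*((S + S)*(S + 3)) = 8*((2*S)*(3 + S)) = 8*(2*S*(3 + S)) = 16*S*(3 + S))
r(X) = 13/14
r(F(h))² = (13/14)² = 169/196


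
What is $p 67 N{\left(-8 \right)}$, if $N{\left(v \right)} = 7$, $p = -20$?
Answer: $-9380$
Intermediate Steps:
$p 67 N{\left(-8 \right)} = \left(-20\right) 67 \cdot 7 = \left(-1340\right) 7 = -9380$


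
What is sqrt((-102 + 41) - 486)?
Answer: I*sqrt(547) ≈ 23.388*I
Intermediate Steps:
sqrt((-102 + 41) - 486) = sqrt(-61 - 486) = sqrt(-547) = I*sqrt(547)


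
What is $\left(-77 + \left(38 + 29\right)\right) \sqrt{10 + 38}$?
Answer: $- 40 \sqrt{3} \approx -69.282$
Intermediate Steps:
$\left(-77 + \left(38 + 29\right)\right) \sqrt{10 + 38} = \left(-77 + 67\right) \sqrt{48} = - 10 \cdot 4 \sqrt{3} = - 40 \sqrt{3}$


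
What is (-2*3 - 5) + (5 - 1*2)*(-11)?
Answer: -44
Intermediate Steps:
(-2*3 - 5) + (5 - 1*2)*(-11) = (-6 - 5) + (5 - 2)*(-11) = -11 + 3*(-11) = -11 - 33 = -44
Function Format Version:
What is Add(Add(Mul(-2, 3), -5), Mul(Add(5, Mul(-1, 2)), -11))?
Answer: -44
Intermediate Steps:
Add(Add(Mul(-2, 3), -5), Mul(Add(5, Mul(-1, 2)), -11)) = Add(Add(-6, -5), Mul(Add(5, -2), -11)) = Add(-11, Mul(3, -11)) = Add(-11, -33) = -44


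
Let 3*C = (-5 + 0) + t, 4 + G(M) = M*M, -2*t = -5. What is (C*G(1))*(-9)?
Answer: -45/2 ≈ -22.500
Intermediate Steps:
t = 5/2 (t = -½*(-5) = 5/2 ≈ 2.5000)
G(M) = -4 + M² (G(M) = -4 + M*M = -4 + M²)
C = -⅚ (C = ((-5 + 0) + 5/2)/3 = (-5 + 5/2)/3 = (⅓)*(-5/2) = -⅚ ≈ -0.83333)
(C*G(1))*(-9) = -5*(-4 + 1²)/6*(-9) = -5*(-4 + 1)/6*(-9) = -⅚*(-3)*(-9) = (5/2)*(-9) = -45/2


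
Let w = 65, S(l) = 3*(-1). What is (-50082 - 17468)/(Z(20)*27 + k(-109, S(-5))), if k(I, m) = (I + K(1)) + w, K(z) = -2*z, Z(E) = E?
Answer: -33775/247 ≈ -136.74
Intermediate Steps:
S(l) = -3
k(I, m) = 63 + I (k(I, m) = (I - 2*1) + 65 = (I - 2) + 65 = (-2 + I) + 65 = 63 + I)
(-50082 - 17468)/(Z(20)*27 + k(-109, S(-5))) = (-50082 - 17468)/(20*27 + (63 - 109)) = -67550/(540 - 46) = -67550/494 = -67550*1/494 = -33775/247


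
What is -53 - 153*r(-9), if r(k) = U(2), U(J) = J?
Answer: -359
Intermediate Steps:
r(k) = 2
-53 - 153*r(-9) = -53 - 153*2 = -53 - 306 = -359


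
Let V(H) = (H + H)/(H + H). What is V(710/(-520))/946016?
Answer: 1/946016 ≈ 1.0571e-6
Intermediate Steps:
V(H) = 1 (V(H) = (2*H)/((2*H)) = (2*H)*(1/(2*H)) = 1)
V(710/(-520))/946016 = 1/946016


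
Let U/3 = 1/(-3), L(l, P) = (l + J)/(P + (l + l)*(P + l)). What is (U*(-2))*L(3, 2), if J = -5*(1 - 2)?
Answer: 1/2 ≈ 0.50000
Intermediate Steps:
J = 5 (J = -5*(-1) = 5)
L(l, P) = (5 + l)/(P + 2*l*(P + l)) (L(l, P) = (l + 5)/(P + (l + l)*(P + l)) = (5 + l)/(P + (2*l)*(P + l)) = (5 + l)/(P + 2*l*(P + l)))
U = -1 (U = 3/(-3) = 3*(-1/3) = -1)
(U*(-2))*L(3, 2) = (-1*(-2))*((5 + 3)/(2 + 2*3**2 + 2*2*3)) = 2*(8/(2 + 2*9 + 12)) = 2*(8/(2 + 18 + 12)) = 2*(8/32) = 2*((1/32)*8) = 2*(1/4) = 1/2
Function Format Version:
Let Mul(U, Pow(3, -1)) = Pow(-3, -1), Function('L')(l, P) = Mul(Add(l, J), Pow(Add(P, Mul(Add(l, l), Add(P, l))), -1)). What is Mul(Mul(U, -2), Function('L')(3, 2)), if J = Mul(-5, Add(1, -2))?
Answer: Rational(1, 2) ≈ 0.50000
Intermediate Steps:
J = 5 (J = Mul(-5, -1) = 5)
Function('L')(l, P) = Mul(Pow(Add(P, Mul(2, l, Add(P, l))), -1), Add(5, l)) (Function('L')(l, P) = Mul(Add(l, 5), Pow(Add(P, Mul(Add(l, l), Add(P, l))), -1)) = Mul(Add(5, l), Pow(Add(P, Mul(Mul(2, l), Add(P, l))), -1)) = Mul(Add(5, l), Pow(Add(P, Mul(2, l, Add(P, l))), -1)) = Mul(Pow(Add(P, Mul(2, l, Add(P, l))), -1), Add(5, l)))
U = -1 (U = Mul(3, Pow(-3, -1)) = Mul(3, Rational(-1, 3)) = -1)
Mul(Mul(U, -2), Function('L')(3, 2)) = Mul(Mul(-1, -2), Mul(Pow(Add(2, Mul(2, Pow(3, 2)), Mul(2, 2, 3)), -1), Add(5, 3))) = Mul(2, Mul(Pow(Add(2, Mul(2, 9), 12), -1), 8)) = Mul(2, Mul(Pow(Add(2, 18, 12), -1), 8)) = Mul(2, Mul(Pow(32, -1), 8)) = Mul(2, Mul(Rational(1, 32), 8)) = Mul(2, Rational(1, 4)) = Rational(1, 2)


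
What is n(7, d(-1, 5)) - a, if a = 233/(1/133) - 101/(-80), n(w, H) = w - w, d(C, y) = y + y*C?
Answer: -2479221/80 ≈ -30990.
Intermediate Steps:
d(C, y) = y + C*y
n(w, H) = 0
a = 2479221/80 (a = 233/(1/133) - 101*(-1/80) = 233*133 + 101/80 = 30989 + 101/80 = 2479221/80 ≈ 30990.)
n(7, d(-1, 5)) - a = 0 - 1*2479221/80 = 0 - 2479221/80 = -2479221/80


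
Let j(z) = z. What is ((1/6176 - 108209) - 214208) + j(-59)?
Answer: -1991611775/6176 ≈ -3.2248e+5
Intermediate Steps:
((1/6176 - 108209) - 214208) + j(-59) = ((1/6176 - 108209) - 214208) - 59 = (-668298783/6176 - 214208) - 59 = -1991247391/6176 - 59 = -1991611775/6176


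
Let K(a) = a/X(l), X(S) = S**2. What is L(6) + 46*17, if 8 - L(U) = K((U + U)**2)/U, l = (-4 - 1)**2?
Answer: 493726/625 ≈ 789.96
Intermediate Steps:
l = 25 (l = (-5)**2 = 25)
K(a) = a/625 (K(a) = a/(25**2) = a/625)
L(U) = 8 - 4*U/625 (L(U) = 8 - (U + U)**2/625/U = 8 - (2*U)**2/625/U = 8 - (4*U**2)/625/U = 8 - 4*U**2/625/U = 8 - 4*U/625)
L(6) + 46*17 = (8 - 4/625*6) + 46*17 = (8 - 24/625) + 782 = 4976/625 + 782 = 493726/625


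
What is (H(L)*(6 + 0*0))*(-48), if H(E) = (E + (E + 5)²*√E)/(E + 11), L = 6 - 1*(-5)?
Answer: -144 - 36864*√11/11 ≈ -11259.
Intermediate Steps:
L = 11 (L = 6 + 5 = 11)
H(E) = (E + √E*(5 + E)²)/(11 + E) (H(E) = (E + (5 + E)²*√E)/(11 + E) = (E + √E*(5 + E)²)/(11 + E))
(H(L)*(6 + 0*0))*(-48) = (((11 + √11*(5 + 11)²)/(11 + 11))*(6 + 0*0))*(-48) = (((11 + √11*16²)/22)*(6 + 0))*(-48) = (((11 + √11*256)/22)*6)*(-48) = (((11 + 256*√11)/22)*6)*(-48) = ((½ + 128*√11/11)*6)*(-48) = (3 + 768*√11/11)*(-48) = -144 - 36864*√11/11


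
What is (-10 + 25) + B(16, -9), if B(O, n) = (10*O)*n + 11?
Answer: -1414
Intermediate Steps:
B(O, n) = 11 + 10*O*n (B(O, n) = 10*O*n + 11 = 11 + 10*O*n)
(-10 + 25) + B(16, -9) = (-10 + 25) + (11 + 10*16*(-9)) = 15 + (11 - 1440) = 15 - 1429 = -1414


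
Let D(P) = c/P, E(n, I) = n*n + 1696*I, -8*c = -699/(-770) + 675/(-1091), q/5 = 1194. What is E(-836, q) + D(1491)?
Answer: 36153494137492167/3340118320 ≈ 1.0824e+7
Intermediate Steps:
q = 5970 (q = 5*1194 = 5970)
c = -242859/6720560 (c = -(-699/(-770) + 675/(-1091))/8 = -(-699*(-1/770) + 675*(-1/1091))/8 = -(699/770 - 675/1091)/8 = -1/8*242859/840070 = -242859/6720560 ≈ -0.036137)
E(n, I) = n**2 + 1696*I
D(P) = -242859/(6720560*P)
E(-836, q) + D(1491) = ((-836)**2 + 1696*5970) - 242859/6720560/1491 = (698896 + 10125120) - 242859/6720560*1/1491 = 10824016 - 80953/3340118320 = 36153494137492167/3340118320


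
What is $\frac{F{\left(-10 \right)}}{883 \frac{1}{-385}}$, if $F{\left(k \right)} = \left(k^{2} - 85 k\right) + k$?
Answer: $- \frac{361900}{883} \approx -409.85$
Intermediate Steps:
$F{\left(k \right)} = k^{2} - 84 k$
$\frac{F{\left(-10 \right)}}{883 \frac{1}{-385}} = \frac{\left(-10\right) \left(-84 - 10\right)}{883 \frac{1}{-385}} = \frac{\left(-10\right) \left(-94\right)}{883 \left(- \frac{1}{385}\right)} = \frac{940}{- \frac{883}{385}} = 940 \left(- \frac{385}{883}\right) = - \frac{361900}{883}$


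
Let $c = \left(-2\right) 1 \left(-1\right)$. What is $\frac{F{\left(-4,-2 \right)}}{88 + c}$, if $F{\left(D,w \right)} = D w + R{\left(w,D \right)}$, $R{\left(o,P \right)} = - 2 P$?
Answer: $\frac{8}{45} \approx 0.17778$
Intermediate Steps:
$c = 2$ ($c = \left(-2\right) \left(-1\right) = 2$)
$F{\left(D,w \right)} = - 2 D + D w$ ($F{\left(D,w \right)} = D w - 2 D = - 2 D + D w$)
$\frac{F{\left(-4,-2 \right)}}{88 + c} = \frac{\left(-4\right) \left(-2 - 2\right)}{88 + 2} = \frac{\left(-4\right) \left(-4\right)}{90} = 16 \cdot \frac{1}{90} = \frac{8}{45}$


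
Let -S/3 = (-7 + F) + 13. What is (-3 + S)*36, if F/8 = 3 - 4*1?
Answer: 108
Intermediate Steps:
F = -8 (F = 8*(3 - 4*1) = 8*(3 - 4) = 8*(-1) = -8)
S = 6 (S = -3*((-7 - 8) + 13) = -3*(-15 + 13) = -3*(-2) = 6)
(-3 + S)*36 = (-3 + 6)*36 = 3*36 = 108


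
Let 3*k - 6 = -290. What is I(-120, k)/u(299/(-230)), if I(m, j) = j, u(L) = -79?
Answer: 284/237 ≈ 1.1983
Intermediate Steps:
k = -284/3 (k = 2 + (⅓)*(-290) = 2 - 290/3 = -284/3 ≈ -94.667)
I(-120, k)/u(299/(-230)) = -284/3/(-79) = -284/3*(-1/79) = 284/237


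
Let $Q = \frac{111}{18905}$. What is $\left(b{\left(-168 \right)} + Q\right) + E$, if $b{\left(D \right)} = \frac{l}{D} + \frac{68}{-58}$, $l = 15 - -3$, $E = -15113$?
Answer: $- \frac{232017099343}{15350860} \approx -15114.0$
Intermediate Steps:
$l = 18$ ($l = 15 + 3 = 18$)
$b{\left(D \right)} = - \frac{34}{29} + \frac{18}{D}$ ($b{\left(D \right)} = \frac{18}{D} + \frac{68}{-58} = \frac{18}{D} + 68 \left(- \frac{1}{58}\right) = \frac{18}{D} - \frac{34}{29} = - \frac{34}{29} + \frac{18}{D}$)
$Q = \frac{111}{18905}$ ($Q = 111 \cdot \frac{1}{18905} = \frac{111}{18905} \approx 0.0058715$)
$\left(b{\left(-168 \right)} + Q\right) + E = \left(\left(- \frac{34}{29} + \frac{18}{-168}\right) + \frac{111}{18905}\right) - 15113 = \left(\left(- \frac{34}{29} + 18 \left(- \frac{1}{168}\right)\right) + \frac{111}{18905}\right) - 15113 = \left(\left(- \frac{34}{29} - \frac{3}{28}\right) + \frac{111}{18905}\right) - 15113 = \left(- \frac{1039}{812} + \frac{111}{18905}\right) - 15113 = - \frac{19552163}{15350860} - 15113 = - \frac{232017099343}{15350860}$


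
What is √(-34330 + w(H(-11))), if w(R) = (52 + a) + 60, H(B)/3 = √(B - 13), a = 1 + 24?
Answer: I*√34193 ≈ 184.91*I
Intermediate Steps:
a = 25
H(B) = 3*√(-13 + B) (H(B) = 3*√(B - 13) = 3*√(-13 + B))
w(R) = 137 (w(R) = (52 + 25) + 60 = 77 + 60 = 137)
√(-34330 + w(H(-11))) = √(-34330 + 137) = √(-34193) = I*√34193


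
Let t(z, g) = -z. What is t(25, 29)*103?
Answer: -2575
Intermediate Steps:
t(25, 29)*103 = -1*25*103 = -25*103 = -2575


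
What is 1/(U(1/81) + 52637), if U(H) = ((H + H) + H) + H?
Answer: 81/4263601 ≈ 1.8998e-5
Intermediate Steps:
U(H) = 4*H (U(H) = (2*H + H) + H = 3*H + H = 4*H)
1/(U(1/81) + 52637) = 1/(4/81 + 52637) = 1/(4263601/81) = 81/4263601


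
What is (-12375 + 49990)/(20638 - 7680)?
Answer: 37615/12958 ≈ 2.9028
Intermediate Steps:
(-12375 + 49990)/(20638 - 7680) = 37615/12958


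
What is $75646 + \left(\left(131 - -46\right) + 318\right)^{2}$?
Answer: $320671$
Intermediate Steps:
$75646 + \left(\left(131 - -46\right) + 318\right)^{2} = 75646 + \left(\left(131 + 46\right) + 318\right)^{2} = 75646 + \left(177 + 318\right)^{2} = 75646 + 495^{2} = 75646 + 245025 = 320671$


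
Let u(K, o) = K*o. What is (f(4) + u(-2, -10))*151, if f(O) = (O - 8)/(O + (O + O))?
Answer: 8909/3 ≈ 2969.7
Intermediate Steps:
f(O) = (-8 + O)/(3*O) (f(O) = (-8 + O)/(O + 2*O) = (-8 + O)/((3*O)) = (-8 + O)*(1/(3*O)) = (-8 + O)/(3*O))
(f(4) + u(-2, -10))*151 = ((⅓)*(-8 + 4)/4 - 2*(-10))*151 = ((⅓)*(¼)*(-4) + 20)*151 = (-⅓ + 20)*151 = (59/3)*151 = 8909/3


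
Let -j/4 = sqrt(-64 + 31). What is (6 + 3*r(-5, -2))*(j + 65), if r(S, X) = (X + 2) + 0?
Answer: 390 - 24*I*sqrt(33) ≈ 390.0 - 137.87*I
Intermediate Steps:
r(S, X) = 2 + X (r(S, X) = (2 + X) + 0 = 2 + X)
j = -4*I*sqrt(33) (j = -4*sqrt(-64 + 31) = -4*I*sqrt(33) ≈ -22.978*I)
(6 + 3*r(-5, -2))*(j + 65) = (6 + 3*(2 - 2))*(-4*I*sqrt(33) + 65) = (6 + 3*0)*(65 - 4*I*sqrt(33)) = (6 + 0)*(65 - 4*I*sqrt(33)) = 6*(65 - 4*I*sqrt(33)) = 390 - 24*I*sqrt(33)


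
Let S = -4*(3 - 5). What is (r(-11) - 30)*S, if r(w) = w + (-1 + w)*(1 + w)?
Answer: 632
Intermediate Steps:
S = 8 (S = -4*(-2) = 8)
r(w) = w + (1 + w)*(-1 + w)
(r(-11) - 30)*S = ((-1 - 11 + (-11)²) - 30)*8 = ((-1 - 11 + 121) - 30)*8 = (109 - 30)*8 = 79*8 = 632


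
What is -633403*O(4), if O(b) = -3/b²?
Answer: 1900209/16 ≈ 1.1876e+5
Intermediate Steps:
O(b) = -3/b²
-633403*O(4) = -(-1900209)/4² = -(-1900209)/16 = -633403*(-3/16) = 1900209/16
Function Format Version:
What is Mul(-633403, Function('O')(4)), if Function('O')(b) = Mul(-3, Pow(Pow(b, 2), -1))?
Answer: Rational(1900209, 16) ≈ 1.1876e+5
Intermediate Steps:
Function('O')(b) = Mul(-3, Pow(b, -2))
Mul(-633403, Function('O')(4)) = Mul(-633403, Mul(-3, Pow(4, -2))) = Mul(-633403, Mul(-3, Rational(1, 16))) = Mul(-633403, Rational(-3, 16)) = Rational(1900209, 16)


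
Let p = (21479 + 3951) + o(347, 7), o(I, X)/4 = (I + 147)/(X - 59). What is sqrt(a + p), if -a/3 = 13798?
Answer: 3*I*sqrt(1778) ≈ 126.5*I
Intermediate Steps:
a = -41394 (a = -3*13798 = -41394)
o(I, X) = 4*(147 + I)/(-59 + X) (o(I, X) = 4*((I + 147)/(X - 59)) = 4*((147 + I)/(-59 + X)) = 4*(147 + I)/(-59 + X))
p = 25392 (p = (21479 + 3951) + 4*(147 + 347)/(-59 + 7) = 25430 + 4*494/(-52) = 25430 + 4*(-1/52)*494 = 25430 - 38 = 25392)
sqrt(a + p) = sqrt(-41394 + 25392) = sqrt(-16002) = 3*I*sqrt(1778)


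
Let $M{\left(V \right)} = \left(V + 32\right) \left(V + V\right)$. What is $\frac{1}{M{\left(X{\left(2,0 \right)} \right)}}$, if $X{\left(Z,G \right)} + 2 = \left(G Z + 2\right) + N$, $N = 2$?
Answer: $\frac{1}{136} \approx 0.0073529$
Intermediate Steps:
$X{\left(Z,G \right)} = 2 + G Z$ ($X{\left(Z,G \right)} = -2 + \left(\left(G Z + 2\right) + 2\right) = -2 + \left(\left(2 + G Z\right) + 2\right) = -2 + \left(4 + G Z\right) = 2 + G Z$)
$M{\left(V \right)} = 2 V \left(32 + V\right)$ ($M{\left(V \right)} = \left(32 + V\right) 2 V = 2 V \left(32 + V\right)$)
$\frac{1}{M{\left(X{\left(2,0 \right)} \right)}} = \frac{1}{2 \left(2 + 0 \cdot 2\right) \left(32 + \left(2 + 0 \cdot 2\right)\right)} = \frac{1}{2 \left(2 + 0\right) \left(32 + \left(2 + 0\right)\right)} = \frac{1}{2 \cdot 2 \left(32 + 2\right)} = \frac{1}{2 \cdot 2 \cdot 34} = \frac{1}{136}$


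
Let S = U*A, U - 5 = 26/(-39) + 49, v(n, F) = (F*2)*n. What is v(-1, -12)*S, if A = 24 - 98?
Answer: -94720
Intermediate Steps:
v(n, F) = 2*F*n (v(n, F) = (2*F)*n = 2*F*n)
A = -74
U = 160/3 (U = 5 + (26/(-39) + 49) = 5 + (26*(-1/39) + 49) = 5 + (-⅔ + 49) = 5 + 145/3 = 160/3 ≈ 53.333)
S = -11840/3 (S = (160/3)*(-74) = -11840/3 ≈ -3946.7)
v(-1, -12)*S = (2*(-12)*(-1))*(-11840/3) = 24*(-11840/3) = -94720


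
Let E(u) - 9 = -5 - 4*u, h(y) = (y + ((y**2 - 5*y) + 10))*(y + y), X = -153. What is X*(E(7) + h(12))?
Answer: -385560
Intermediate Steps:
h(y) = 2*y*(10 + y**2 - 4*y) (h(y) = (y + (10 + y**2 - 5*y))*(2*y) = (10 + y**2 - 4*y)*(2*y) = 2*y*(10 + y**2 - 4*y))
E(u) = 4 - 4*u (E(u) = 9 + (-5 - 4*u) = 4 - 4*u)
X*(E(7) + h(12)) = -153*((4 - 4*7) + 2*12*(10 + 12**2 - 4*12)) = -153*((4 - 28) + 2*12*(10 + 144 - 48)) = -153*(-24 + 2*12*106) = -153*(-24 + 2544) = -153*2520 = -385560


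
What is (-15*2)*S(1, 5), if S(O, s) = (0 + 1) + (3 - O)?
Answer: -90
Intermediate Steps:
S(O, s) = 4 - O (S(O, s) = 1 + (3 - O) = 4 - O)
(-15*2)*S(1, 5) = (-15*2)*(4 - 1*1) = -30*(4 - 1) = -30*3 = -90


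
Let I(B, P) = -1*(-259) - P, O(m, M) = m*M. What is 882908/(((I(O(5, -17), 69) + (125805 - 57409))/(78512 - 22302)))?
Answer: 3544875620/4899 ≈ 7.2359e+5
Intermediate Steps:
O(m, M) = M*m
I(B, P) = 259 - P
882908/(((I(O(5, -17), 69) + (125805 - 57409))/(78512 - 22302))) = 882908/((((259 - 1*69) + (125805 - 57409))/(78512 - 22302))) = 882908/((((259 - 69) + 68396)/56210)) = 882908/(((190 + 68396)*(1/56210))) = 882908/((68586*(1/56210))) = 882908/(4899/4015) = 882908*(4015/4899) = 3544875620/4899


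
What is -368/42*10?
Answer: -1840/21 ≈ -87.619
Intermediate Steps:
-368/42*10 = -8*23/21*10 = -184/21*10 = -1840/21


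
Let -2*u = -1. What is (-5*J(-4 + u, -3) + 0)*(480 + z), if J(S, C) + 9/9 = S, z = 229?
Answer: 31905/2 ≈ 15953.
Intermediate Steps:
u = 1/2 (u = -1/2*(-1) = 1/2 ≈ 0.50000)
J(S, C) = -1 + S
(-5*J(-4 + u, -3) + 0)*(480 + z) = (-5*(-1 + (-4 + 1/2)) + 0)*(480 + 229) = (-5*(-1 - 7/2) + 0)*709 = (-5*(-9/2) + 0)*709 = (45/2 + 0)*709 = (45/2)*709 = 31905/2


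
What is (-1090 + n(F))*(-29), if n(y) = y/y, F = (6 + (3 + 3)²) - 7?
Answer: 31581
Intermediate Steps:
F = 35 (F = (6 + 6²) - 7 = (6 + 36) - 7 = 42 - 7 = 35)
n(y) = 1
(-1090 + n(F))*(-29) = (-1090 + 1)*(-29) = -1089*(-29) = 31581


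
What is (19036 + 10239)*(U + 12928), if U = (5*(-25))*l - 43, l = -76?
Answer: 655320875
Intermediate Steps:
U = 9457 (U = (5*(-25))*(-76) - 43 = -125*(-76) - 43 = 9500 - 43 = 9457)
(19036 + 10239)*(U + 12928) = (19036 + 10239)*(9457 + 12928) = 29275*22385 = 655320875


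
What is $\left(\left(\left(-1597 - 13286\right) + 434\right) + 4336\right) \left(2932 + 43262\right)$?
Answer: $-467159922$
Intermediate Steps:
$\left(\left(\left(-1597 - 13286\right) + 434\right) + 4336\right) \left(2932 + 43262\right) = \left(\left(-14883 + 434\right) + 4336\right) 46194 = \left(-14449 + 4336\right) 46194 = \left(-10113\right) 46194 = -467159922$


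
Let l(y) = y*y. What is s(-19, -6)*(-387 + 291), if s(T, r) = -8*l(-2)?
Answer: 3072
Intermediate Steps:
l(y) = y²
s(T, r) = -32 (s(T, r) = -8*(-2)² = -8*4 = -32)
s(-19, -6)*(-387 + 291) = -32*(-387 + 291) = -32*(-96) = 3072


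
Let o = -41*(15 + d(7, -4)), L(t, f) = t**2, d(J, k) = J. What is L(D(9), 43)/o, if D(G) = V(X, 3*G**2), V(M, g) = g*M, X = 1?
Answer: -59049/902 ≈ -65.464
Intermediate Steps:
V(M, g) = M*g
D(G) = 3*G**2 (D(G) = 1*(3*G**2) = 3*G**2)
o = -902 (o = -41*(15 + 7) = -41*22 = -902)
L(D(9), 43)/o = (3*9**2)**2/(-902) = (3*81)**2*(-1/902) = 243**2*(-1/902) = 59049*(-1/902) = -59049/902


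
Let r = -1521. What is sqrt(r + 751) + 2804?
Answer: 2804 + I*sqrt(770) ≈ 2804.0 + 27.749*I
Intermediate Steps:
sqrt(r + 751) + 2804 = sqrt(-1521 + 751) + 2804 = sqrt(-770) + 2804 = I*sqrt(770) + 2804 = 2804 + I*sqrt(770)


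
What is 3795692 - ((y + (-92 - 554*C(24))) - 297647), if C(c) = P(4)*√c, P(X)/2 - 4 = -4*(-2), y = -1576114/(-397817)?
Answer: 1628434864013/397817 + 26592*√6 ≈ 4.1586e+6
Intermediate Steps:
y = 1576114/397817 (y = -1576114*(-1/397817) = 1576114/397817 ≈ 3.9619)
P(X) = 24 (P(X) = 8 + 2*(-4*(-2)) = 8 + 2*8 = 8 + 16 = 24)
C(c) = 24*√c
3795692 - ((y + (-92 - 554*C(24))) - 297647) = 3795692 - ((1576114/397817 + (-92 - 13296*√24)) - 297647) = 3795692 - ((1576114/397817 + (-92 - 13296*2*√6)) - 297647) = 3795692 - ((1576114/397817 + (-92 - 26592*√6)) - 297647) = 3795692 - ((-35023050/397817 - 26592*√6) - 297647) = 3795692 - (-118444059649/397817 - 26592*√6) = 3795692 + (118444059649/397817 + 26592*√6) = 1628434864013/397817 + 26592*√6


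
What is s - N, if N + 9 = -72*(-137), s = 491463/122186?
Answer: -1203651567/122186 ≈ -9851.0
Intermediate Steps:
s = 491463/122186 (s = 491463*(1/122186) = 491463/122186 ≈ 4.0223)
N = 9855 (N = -9 - 72*(-137) = -9 + 9864 = 9855)
s - N = 491463/122186 - 1*9855 = 491463/122186 - 9855 = -1203651567/122186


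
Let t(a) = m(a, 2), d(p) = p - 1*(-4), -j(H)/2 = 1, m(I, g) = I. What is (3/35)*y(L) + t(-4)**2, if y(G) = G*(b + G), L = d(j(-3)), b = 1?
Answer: 578/35 ≈ 16.514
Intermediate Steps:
j(H) = -2 (j(H) = -2*1 = -2)
d(p) = 4 + p (d(p) = p + 4 = 4 + p)
L = 2 (L = 4 - 2 = 2)
t(a) = a
y(G) = G*(1 + G)
(3/35)*y(L) + t(-4)**2 = (3/35)*(2*(1 + 2)) + (-4)**2 = (3*(1/35))*(2*3) + 16 = (3/35)*6 + 16 = 18/35 + 16 = 578/35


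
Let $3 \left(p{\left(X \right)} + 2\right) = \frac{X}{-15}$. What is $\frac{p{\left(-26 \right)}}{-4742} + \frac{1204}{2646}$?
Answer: $\frac{1020202}{2240595} \approx 0.45533$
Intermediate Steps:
$p{\left(X \right)} = -2 - \frac{X}{45}$ ($p{\left(X \right)} = -2 + \frac{X \frac{1}{-15}}{3} = -2 + \frac{X \left(- \frac{1}{15}\right)}{3} = -2 + \frac{\left(- \frac{1}{15}\right) X}{3} = -2 - \frac{X}{45}$)
$\frac{p{\left(-26 \right)}}{-4742} + \frac{1204}{2646} = \frac{-2 - - \frac{26}{45}}{-4742} + \frac{1204}{2646} = \left(-2 + \frac{26}{45}\right) \left(- \frac{1}{4742}\right) + 1204 \cdot \frac{1}{2646} = \left(- \frac{64}{45}\right) \left(- \frac{1}{4742}\right) + \frac{86}{189} = \frac{32}{106695} + \frac{86}{189} = \frac{1020202}{2240595}$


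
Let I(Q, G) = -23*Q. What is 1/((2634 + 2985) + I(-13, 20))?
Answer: 1/5918 ≈ 0.00016898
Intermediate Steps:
1/((2634 + 2985) + I(-13, 20)) = 1/((2634 + 2985) - 23*(-13)) = 1/(5619 + 299) = 1/5918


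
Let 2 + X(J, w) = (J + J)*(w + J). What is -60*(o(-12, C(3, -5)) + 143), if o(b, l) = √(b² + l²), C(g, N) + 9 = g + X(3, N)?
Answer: -8580 - 240*√34 ≈ -9979.4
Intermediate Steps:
X(J, w) = -2 + 2*J*(J + w) (X(J, w) = -2 + (J + J)*(w + J) = -2 + (2*J)*(J + w) = -2 + 2*J*(J + w))
C(g, N) = 7 + g + 6*N (C(g, N) = -9 + (g + (-2 + 2*3² + 2*3*N)) = -9 + (g + (-2 + 2*9 + 6*N)) = -9 + (g + (-2 + 18 + 6*N)) = -9 + (g + (16 + 6*N)) = -9 + (16 + g + 6*N) = 7 + g + 6*N)
-60*(o(-12, C(3, -5)) + 143) = -60*(√((-12)² + (7 + 3 + 6*(-5))²) + 143) = -60*(√(144 + (7 + 3 - 30)²) + 143) = -60*(√(144 + (-20)²) + 143) = -60*(√(144 + 400) + 143) = -60*(√544 + 143) = -60*(4*√34 + 143) = -60*(143 + 4*√34) = -8580 - 240*√34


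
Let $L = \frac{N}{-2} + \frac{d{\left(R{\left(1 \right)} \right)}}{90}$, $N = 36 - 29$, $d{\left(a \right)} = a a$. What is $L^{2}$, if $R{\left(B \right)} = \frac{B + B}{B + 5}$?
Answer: $\frac{2007889}{164025} \approx 12.241$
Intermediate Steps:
$R{\left(B \right)} = \frac{2 B}{5 + B}$
$d{\left(a \right)} = a^{2}$
$N = 7$ ($N = 36 - 29 = 7$)
$L = - \frac{1417}{405}$ ($L = \frac{7}{-2} + \frac{\left(2 \cdot 1 \frac{1}{5 + 1}\right)^{2}}{90} = 7 \left(- \frac{1}{2}\right) + \left(2 \cdot 1 \cdot \frac{1}{6}\right)^{2} \cdot \frac{1}{90} = - \frac{7}{2} + \left(2 \cdot 1 \cdot \frac{1}{6}\right)^{2} \cdot \frac{1}{90} = - \frac{7}{2} + \left(\frac{1}{3}\right)^{2} \cdot \frac{1}{90} = - \frac{7}{2} + \frac{1}{9} \cdot \frac{1}{90} = - \frac{7}{2} + \frac{1}{810} = - \frac{1417}{405} \approx -3.4988$)
$L^{2} = \left(- \frac{1417}{405}\right)^{2} = \frac{2007889}{164025}$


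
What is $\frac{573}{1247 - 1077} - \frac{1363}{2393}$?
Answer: $\frac{1139479}{406810} \approx 2.801$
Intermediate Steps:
$\frac{573}{1247 - 1077} - \frac{1363}{2393} = \frac{573}{170} - \frac{1363}{2393} = \frac{1139479}{406810}$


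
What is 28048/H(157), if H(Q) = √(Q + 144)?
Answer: 28048*√301/301 ≈ 1616.7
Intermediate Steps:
H(Q) = √(144 + Q)
28048/H(157) = 28048/(√(144 + 157)) = 28048/(√301) = 28048*(√301/301) = 28048*√301/301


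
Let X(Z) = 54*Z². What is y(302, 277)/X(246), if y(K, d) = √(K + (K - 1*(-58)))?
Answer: √662/3267864 ≈ 7.8734e-6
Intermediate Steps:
y(K, d) = √(58 + 2*K) (y(K, d) = √(K + (K + 58)) = √(K + (58 + K)) = √(58 + 2*K))
y(302, 277)/X(246) = √(58 + 2*302)/((54*246²)) = √(58 + 604)/((54*60516)) = √662/3267864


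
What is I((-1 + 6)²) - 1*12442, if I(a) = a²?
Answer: -11817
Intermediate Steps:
I((-1 + 6)²) - 1*12442 = ((-1 + 6)²)² - 1*12442 = (5²)² - 12442 = 25² - 12442 = 625 - 12442 = -11817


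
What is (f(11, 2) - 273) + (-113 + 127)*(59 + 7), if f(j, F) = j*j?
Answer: 772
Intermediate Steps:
f(j, F) = j²
(f(11, 2) - 273) + (-113 + 127)*(59 + 7) = (11² - 273) + (-113 + 127)*(59 + 7) = (121 - 273) + 14*66 = -152 + 924 = 772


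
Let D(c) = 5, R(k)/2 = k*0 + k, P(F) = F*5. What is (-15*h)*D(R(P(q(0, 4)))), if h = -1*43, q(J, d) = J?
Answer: 3225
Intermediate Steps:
h = -43
P(F) = 5*F
R(k) = 2*k (R(k) = 2*(k*0 + k) = 2*(0 + k) = 2*k)
(-15*h)*D(R(P(q(0, 4)))) = -15*(-43)*5 = 645*5 = 3225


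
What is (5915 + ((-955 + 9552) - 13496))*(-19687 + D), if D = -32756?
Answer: -53282088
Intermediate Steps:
(5915 + ((-955 + 9552) - 13496))*(-19687 + D) = (5915 + ((-955 + 9552) - 13496))*(-19687 - 32756) = (5915 + (8597 - 13496))*(-52443) = (5915 - 4899)*(-52443) = 1016*(-52443) = -53282088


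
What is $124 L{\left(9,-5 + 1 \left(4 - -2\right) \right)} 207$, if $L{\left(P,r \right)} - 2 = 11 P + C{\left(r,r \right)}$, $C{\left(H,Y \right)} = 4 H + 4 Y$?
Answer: $2797812$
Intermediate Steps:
$L{\left(P,r \right)} = 2 + 8 r + 11 P$ ($L{\left(P,r \right)} = 2 + \left(11 P + \left(4 r + 4 r\right)\right) = 2 + \left(11 P + 8 r\right) = 2 + \left(8 r + 11 P\right) = 2 + 8 r + 11 P$)
$124 L{\left(9,-5 + 1 \left(4 - -2\right) \right)} 207 = 124 \left(2 + 8 \left(-5 + 1 \left(4 - -2\right)\right) + 11 \cdot 9\right) 207 = 124 \left(2 + 8 \left(-5 + 1 \left(4 + 2\right)\right) + 99\right) 207 = 124 \left(2 + 8 \left(-5 + 1 \cdot 6\right) + 99\right) 207 = 124 \left(2 + 8 \left(-5 + 6\right) + 99\right) 207 = 124 \left(2 + 8 \cdot 1 + 99\right) 207 = 124 \left(2 + 8 + 99\right) 207 = 124 \cdot 109 \cdot 207 = 13516 \cdot 207 = 2797812$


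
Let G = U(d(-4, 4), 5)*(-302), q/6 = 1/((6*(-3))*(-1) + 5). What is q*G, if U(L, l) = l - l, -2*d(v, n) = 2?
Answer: 0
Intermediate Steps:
d(v, n) = -1 (d(v, n) = -½*2 = -1)
U(L, l) = 0
q = 6/23 (q = 6/((6*(-3))*(-1) + 5) = 6/(-18*(-1) + 5) = 6/(18 + 5) = 6/23 ≈ 0.26087)
G = 0 (G = 0*(-302) = 0)
q*G = (6/23)*0 = 0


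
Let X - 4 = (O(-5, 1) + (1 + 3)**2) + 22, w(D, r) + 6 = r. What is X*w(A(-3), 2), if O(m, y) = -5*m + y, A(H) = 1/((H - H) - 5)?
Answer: -272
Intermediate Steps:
A(H) = -1/5 (A(H) = 1/(0 - 5) = 1/(-5) = -1/5)
w(D, r) = -6 + r
O(m, y) = y - 5*m
X = 68 (X = 4 + (((1 - 5*(-5)) + (1 + 3)**2) + 22) = 4 + (((1 + 25) + 4**2) + 22) = 4 + ((26 + 16) + 22) = 4 + (42 + 22) = 4 + 64 = 68)
X*w(A(-3), 2) = 68*(-6 + 2) = 68*(-4) = -272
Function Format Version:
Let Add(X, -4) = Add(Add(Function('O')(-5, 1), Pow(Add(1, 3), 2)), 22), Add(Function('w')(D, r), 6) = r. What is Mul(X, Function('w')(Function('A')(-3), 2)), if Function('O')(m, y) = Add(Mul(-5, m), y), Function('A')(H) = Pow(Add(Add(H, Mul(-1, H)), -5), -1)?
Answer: -272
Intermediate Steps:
Function('A')(H) = Rational(-1, 5) (Function('A')(H) = Pow(Add(0, -5), -1) = Pow(-5, -1) = Rational(-1, 5))
Function('w')(D, r) = Add(-6, r)
Function('O')(m, y) = Add(y, Mul(-5, m))
X = 68 (X = Add(4, Add(Add(Add(1, Mul(-5, -5)), Pow(Add(1, 3), 2)), 22)) = Add(4, Add(Add(Add(1, 25), Pow(4, 2)), 22)) = Add(4, Add(Add(26, 16), 22)) = Add(4, Add(42, 22)) = Add(4, 64) = 68)
Mul(X, Function('w')(Function('A')(-3), 2)) = Mul(68, Add(-6, 2)) = Mul(68, -4) = -272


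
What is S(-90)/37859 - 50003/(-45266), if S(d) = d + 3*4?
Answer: 1889532829/1713725494 ≈ 1.1026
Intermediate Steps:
S(d) = 12 + d (S(d) = d + 12 = 12 + d)
S(-90)/37859 - 50003/(-45266) = (12 - 90)/37859 - 50003/(-45266) = -78*1/37859 - 50003*(-1/45266) = -78/37859 + 50003/45266 = 1889532829/1713725494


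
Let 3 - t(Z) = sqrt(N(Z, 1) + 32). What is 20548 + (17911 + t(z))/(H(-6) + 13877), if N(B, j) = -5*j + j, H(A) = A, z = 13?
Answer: 21926094/1067 - 2*sqrt(7)/13871 ≈ 20549.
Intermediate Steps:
N(B, j) = -4*j
t(Z) = 3 - 2*sqrt(7) (t(Z) = 3 - sqrt(-4*1 + 32) = 3 - sqrt(-4 + 32) = 3 - sqrt(28) = 3 - 2*sqrt(7))
20548 + (17911 + t(z))/(H(-6) + 13877) = 20548 + (17911 + (3 - 2*sqrt(7)))/(-6 + 13877) = 20548 + (17914 - 2*sqrt(7))/13871 = 20548 + (17914 - 2*sqrt(7))*(1/13871) = 20548 + (1378/1067 - 2*sqrt(7)/13871) = 21926094/1067 - 2*sqrt(7)/13871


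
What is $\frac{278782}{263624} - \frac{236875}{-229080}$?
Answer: $\frac{3157732889}{1509774648} \approx 2.0915$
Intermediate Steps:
$\frac{278782}{263624} - \frac{236875}{-229080} = 278782 \cdot \frac{1}{263624} - - \frac{47375}{45816} = \frac{139391}{131812} + \frac{47375}{45816} = \frac{3157732889}{1509774648}$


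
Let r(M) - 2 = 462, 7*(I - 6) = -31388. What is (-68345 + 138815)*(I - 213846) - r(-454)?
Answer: -15385292744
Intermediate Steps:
I = -4478 (I = 6 + (⅐)*(-31388) = 6 - 4484 = -4478)
r(M) = 464 (r(M) = 2 + 462 = 464)
(-68345 + 138815)*(I - 213846) - r(-454) = (-68345 + 138815)*(-4478 - 213846) - 1*464 = 70470*(-218324) - 464 = -15385292280 - 464 = -15385292744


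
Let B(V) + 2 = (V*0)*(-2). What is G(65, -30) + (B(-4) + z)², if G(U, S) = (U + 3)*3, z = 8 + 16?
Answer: 688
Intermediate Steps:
z = 24
G(U, S) = 9 + 3*U (G(U, S) = (3 + U)*3 = 9 + 3*U)
B(V) = -2 (B(V) = -2 + (V*0)*(-2) = -2 + 0*(-2) = -2 + 0 = -2)
G(65, -30) + (B(-4) + z)² = (9 + 3*65) + (-2 + 24)² = (9 + 195) + 22² = 204 + 484 = 688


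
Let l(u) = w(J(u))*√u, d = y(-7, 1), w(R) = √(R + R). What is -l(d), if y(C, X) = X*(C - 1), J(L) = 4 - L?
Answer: -8*I*√3 ≈ -13.856*I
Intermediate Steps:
w(R) = √2*√R (w(R) = √(2*R) = √2*√R)
y(C, X) = X*(-1 + C)
d = -8 (d = 1*(-1 - 7) = 1*(-8) = -8)
l(u) = √2*√u*√(4 - u) (l(u) = (√2*√(4 - u))*√u = √2*√u*√(4 - u))
-l(d) = -√2*√(-8)*√(4 - 1*(-8)) = -√2*2*I*√2*√(4 + 8) = -√2*2*I*√2*√12 = -√2*2*I*√2*2*√3 = -8*I*√3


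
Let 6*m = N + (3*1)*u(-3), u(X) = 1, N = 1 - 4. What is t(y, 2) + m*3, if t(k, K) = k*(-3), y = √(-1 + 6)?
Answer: -3*√5 ≈ -6.7082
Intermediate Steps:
N = -3
y = √5 ≈ 2.2361
t(k, K) = -3*k
m = 0 (m = (-3 + (3*1)*1)/6 = (-3 + 3*1)/6 = (-3 + 3)/6 = (⅙)*0 = 0)
t(y, 2) + m*3 = -3*√5 + 0*3 = -3*√5 + 0 = -3*√5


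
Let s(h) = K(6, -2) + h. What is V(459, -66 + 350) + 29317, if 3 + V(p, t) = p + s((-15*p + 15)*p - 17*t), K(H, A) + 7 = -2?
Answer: -3128394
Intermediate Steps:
K(H, A) = -9 (K(H, A) = -7 - 2 = -9)
s(h) = -9 + h
V(p, t) = -12 + p - 17*t + p*(15 - 15*p) (V(p, t) = -3 + (p + (-9 + ((-15*p + 15)*p - 17*t))) = -3 + (p + (-9 + ((15 - 15*p)*p - 17*t))) = -3 + (p + (-9 + (p*(15 - 15*p) - 17*t))) = -3 + (p + (-9 + (-17*t + p*(15 - 15*p)))) = -3 + (p + (-9 - 17*t + p*(15 - 15*p))) = -3 + (-9 + p - 17*t + p*(15 - 15*p)) = -12 + p - 17*t + p*(15 - 15*p))
V(459, -66 + 350) + 29317 = (-12 - 17*(-66 + 350) - 15*459² + 16*459) + 29317 = (-12 - 17*284 - 15*210681 + 7344) + 29317 = (-12 - 4828 - 3160215 + 7344) + 29317 = -3157711 + 29317 = -3128394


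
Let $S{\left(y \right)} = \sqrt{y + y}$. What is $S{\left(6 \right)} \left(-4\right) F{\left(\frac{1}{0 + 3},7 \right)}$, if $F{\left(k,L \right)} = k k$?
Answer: $- \frac{8 \sqrt{3}}{9} \approx -1.5396$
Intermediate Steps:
$S{\left(y \right)} = \sqrt{2} \sqrt{y}$ ($S{\left(y \right)} = \sqrt{2 y} = \sqrt{2} \sqrt{y}$)
$F{\left(k,L \right)} = k^{2}$
$S{\left(6 \right)} \left(-4\right) F{\left(\frac{1}{0 + 3},7 \right)} = \sqrt{2} \sqrt{6} \left(-4\right) \left(\frac{1}{0 + 3}\right)^{2} = 2 \sqrt{3} \left(-4\right) \left(\frac{1}{3}\right)^{2} = \frac{\left(-8\right) \sqrt{3}}{9} = - 8 \sqrt{3} \cdot \frac{1}{9} = - \frac{8 \sqrt{3}}{9}$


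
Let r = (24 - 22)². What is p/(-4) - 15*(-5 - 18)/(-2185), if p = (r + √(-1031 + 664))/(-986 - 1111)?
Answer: -6272/39843 + I*√367/8388 ≈ -0.15742 + 0.0022839*I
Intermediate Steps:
r = 4 (r = 2² = 4)
p = -4/2097 - I*√367/2097 (p = (4 + √(-1031 + 664))/(-986 - 1111) = (4 + √(-367))/(-2097) = (4 + I*√367)*(-1/2097) = -4/2097 - I*√367/2097 ≈ -0.0019075 - 0.0091355*I)
p/(-4) - 15*(-5 - 18)/(-2185) = (-4/2097 - I*√367/2097)/(-4) - 15*(-5 - 18)/(-2185) = (-4/2097 - I*√367/2097)*(-¼) - 15*(-23)*(-1/2185) = (1/2097 + I*√367/8388) + 345*(-1/2185) = (1/2097 + I*√367/8388) - 3/19 = -6272/39843 + I*√367/8388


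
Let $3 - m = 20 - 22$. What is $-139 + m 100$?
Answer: $361$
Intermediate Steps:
$m = 5$ ($m = 3 - \left(20 - 22\right) = 3 - -2 = 3 + 2 = 5$)
$-139 + m 100 = -139 + 5 \cdot 100 = -139 + 500 = 361$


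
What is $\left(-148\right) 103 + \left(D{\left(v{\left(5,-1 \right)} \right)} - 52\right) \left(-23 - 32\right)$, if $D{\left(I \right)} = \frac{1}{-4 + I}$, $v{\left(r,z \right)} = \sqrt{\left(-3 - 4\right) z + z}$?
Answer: $-12362 + \frac{11 \sqrt{6}}{2} \approx -12349.0$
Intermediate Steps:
$v{\left(r,z \right)} = \sqrt{6} \sqrt{- z}$ ($v{\left(r,z \right)} = \sqrt{- 7 z + z} = \sqrt{- 6 z} = \sqrt{6} \sqrt{- z}$)
$\left(-148\right) 103 + \left(D{\left(v{\left(5,-1 \right)} \right)} - 52\right) \left(-23 - 32\right) = \left(-148\right) 103 + \left(\frac{1}{-4 + \sqrt{6} \sqrt{\left(-1\right) \left(-1\right)}} - 52\right) \left(-23 - 32\right) = -15244 + \left(\frac{1}{-4 + \sqrt{6} \sqrt{1}} - 52\right) \left(-55\right) = -15244 + \left(\frac{1}{-4 + \sqrt{6} \cdot 1} - 52\right) \left(-55\right) = -15244 + \left(\frac{1}{-4 + \sqrt{6}} - 52\right) \left(-55\right) = -15244 + \left(-52 + \frac{1}{-4 + \sqrt{6}}\right) \left(-55\right) = -15244 + \left(2860 - \frac{55}{-4 + \sqrt{6}}\right) = -12384 - \frac{55}{-4 + \sqrt{6}}$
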